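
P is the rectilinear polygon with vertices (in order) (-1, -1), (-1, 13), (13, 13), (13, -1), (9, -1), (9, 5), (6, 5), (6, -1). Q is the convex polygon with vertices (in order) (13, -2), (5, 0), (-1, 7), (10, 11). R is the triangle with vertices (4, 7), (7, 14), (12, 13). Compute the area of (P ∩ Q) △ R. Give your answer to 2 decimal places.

|P ∩ Q| = 80.7404.
|(P ∩ Q) ∩ R| = 3.4389.
|(P ∩ Q) △ R| = 80.7404 + 19 − 6.8778 = 92.86.

92.86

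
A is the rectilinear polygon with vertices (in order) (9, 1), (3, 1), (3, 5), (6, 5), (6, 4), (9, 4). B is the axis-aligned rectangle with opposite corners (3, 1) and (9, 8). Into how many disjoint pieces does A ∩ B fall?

1

A ∩ B is a single connected region.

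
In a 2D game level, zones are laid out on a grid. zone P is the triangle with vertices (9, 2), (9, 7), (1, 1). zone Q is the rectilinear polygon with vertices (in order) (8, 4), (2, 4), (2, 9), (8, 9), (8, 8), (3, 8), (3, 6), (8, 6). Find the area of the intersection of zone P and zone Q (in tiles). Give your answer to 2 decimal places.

3.33

The intersection is the polygon with vertices (7.667,6), (8,6), (8,4), (5,4).
By the shoelace formula its area is 3.33.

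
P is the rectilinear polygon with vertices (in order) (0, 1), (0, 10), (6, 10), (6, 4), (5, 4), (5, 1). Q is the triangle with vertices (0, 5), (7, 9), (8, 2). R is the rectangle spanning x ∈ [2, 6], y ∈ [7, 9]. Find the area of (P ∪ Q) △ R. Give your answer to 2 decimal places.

53.53

|P ∪ Q| = 61.5268.
|(P ∪ Q) ∩ R| = 8.
|(P ∪ Q) △ R| = 61.5268 + 8 − 16 = 53.53.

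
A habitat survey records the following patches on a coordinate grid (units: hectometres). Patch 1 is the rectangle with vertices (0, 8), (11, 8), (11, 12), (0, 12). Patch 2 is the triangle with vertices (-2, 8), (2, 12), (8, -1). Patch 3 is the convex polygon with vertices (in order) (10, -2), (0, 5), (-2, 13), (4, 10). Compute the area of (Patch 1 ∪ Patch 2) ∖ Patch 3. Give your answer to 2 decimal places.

32.88

|Patch 1 ∪ Patch 2| = 72.3077.
|(Patch 1 ∪ Patch 2) ∩ Patch 3| = 39.43.
|(Patch 1 ∪ Patch 2) ∖ Patch 3| = 72.3077 − 39.43 = 32.88.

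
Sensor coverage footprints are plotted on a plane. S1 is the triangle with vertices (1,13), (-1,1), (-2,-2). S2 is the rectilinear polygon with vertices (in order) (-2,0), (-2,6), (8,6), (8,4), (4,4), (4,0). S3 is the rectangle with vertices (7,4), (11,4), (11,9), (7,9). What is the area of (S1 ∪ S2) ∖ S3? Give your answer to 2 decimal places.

43.08

|S1 ∪ S2| = 45.0833.
|(S1 ∪ S2) ∩ S3| = 2.
|(S1 ∪ S2) ∖ S3| = 45.0833 − 2 = 43.08.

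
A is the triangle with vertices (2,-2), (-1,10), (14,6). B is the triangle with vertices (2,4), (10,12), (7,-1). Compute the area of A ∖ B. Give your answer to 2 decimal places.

|A| = 84, |A∩B| = 30.6626.
|A ∖ B| = |A| − |A∩B| = 84 − 30.6626 = 53.34.

53.34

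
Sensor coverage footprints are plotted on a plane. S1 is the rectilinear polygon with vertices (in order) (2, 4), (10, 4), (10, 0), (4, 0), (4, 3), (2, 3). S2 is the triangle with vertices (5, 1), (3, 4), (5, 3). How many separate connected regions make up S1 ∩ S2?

S1 ∩ S2 is a single connected region.

1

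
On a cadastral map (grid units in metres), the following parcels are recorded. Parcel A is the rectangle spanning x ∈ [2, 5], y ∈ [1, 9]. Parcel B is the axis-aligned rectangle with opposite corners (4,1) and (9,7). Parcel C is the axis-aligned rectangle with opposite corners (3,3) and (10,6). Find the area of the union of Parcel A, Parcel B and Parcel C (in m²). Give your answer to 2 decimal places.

51.00

By inclusion–exclusion:
Individual areas: |Parcel A| = 24, |Parcel B| = 30, |Parcel C| = 21.
|Parcel A∩Parcel B|: x∈[4,5], y∈[1,7] → 1·6 = 6.
|Parcel A∩Parcel C|: x∈[3,5], y∈[3,6] → 2·3 = 6.
|Parcel B∩Parcel C|: x∈[4,9], y∈[3,6] → 5·3 = 15.
|Parcel A∩Parcel B∩Parcel C| = 3.
|Parcel A ∪ Parcel B ∪ Parcel C| = 75 − 27 + 3 = 51.00.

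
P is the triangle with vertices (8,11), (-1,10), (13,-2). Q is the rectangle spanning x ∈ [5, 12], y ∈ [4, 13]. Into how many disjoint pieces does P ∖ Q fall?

P ∖ Q splits into 2 disjoint pieces (area 17.4286, area 14.0769).

2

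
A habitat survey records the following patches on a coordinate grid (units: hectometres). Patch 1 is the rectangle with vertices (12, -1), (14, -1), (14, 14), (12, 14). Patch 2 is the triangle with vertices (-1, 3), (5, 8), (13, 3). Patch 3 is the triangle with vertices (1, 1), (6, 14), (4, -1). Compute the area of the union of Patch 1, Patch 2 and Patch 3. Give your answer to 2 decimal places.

79.57

By inclusion–exclusion:
Individual areas: |Patch 1| = 30, |Patch 2| = 35, |Patch 3| = 24.5.
|Patch 1∩Patch 2| = 0.3125.
|Patch 1∩Patch 3| = 0.
|Patch 2∩Patch 3| = 9.6193.
|Patch 1∩Patch 2∩Patch 3| = 0.
|Patch 1 ∪ Patch 2 ∪ Patch 3| = 89.5 − 9.9318 + 0 = 79.57.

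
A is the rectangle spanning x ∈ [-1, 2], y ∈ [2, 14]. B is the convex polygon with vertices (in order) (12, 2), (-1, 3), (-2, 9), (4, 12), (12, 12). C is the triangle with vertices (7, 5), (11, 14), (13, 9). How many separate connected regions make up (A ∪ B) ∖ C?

2

(A ∪ B) ∖ C splits into 2 disjoint pieces (area 118.6261, area 0.05).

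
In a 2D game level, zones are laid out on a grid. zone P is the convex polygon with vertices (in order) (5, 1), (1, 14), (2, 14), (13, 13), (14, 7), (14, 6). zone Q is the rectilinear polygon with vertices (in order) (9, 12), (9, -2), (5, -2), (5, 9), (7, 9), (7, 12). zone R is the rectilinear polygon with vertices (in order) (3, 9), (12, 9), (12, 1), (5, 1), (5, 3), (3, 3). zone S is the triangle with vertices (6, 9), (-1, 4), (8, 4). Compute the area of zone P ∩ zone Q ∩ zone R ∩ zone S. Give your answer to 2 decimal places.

9.64

The intersection is the polygon with vertices (5,8.286), (6,9), (8,4), (5,4).
By the shoelace formula its area is 9.64.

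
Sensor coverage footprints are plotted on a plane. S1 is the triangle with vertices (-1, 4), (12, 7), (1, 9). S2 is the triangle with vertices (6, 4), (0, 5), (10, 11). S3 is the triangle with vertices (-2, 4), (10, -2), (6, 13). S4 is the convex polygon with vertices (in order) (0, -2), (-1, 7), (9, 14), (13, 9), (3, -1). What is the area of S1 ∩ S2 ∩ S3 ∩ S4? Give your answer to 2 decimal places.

13.48

The intersection is the polygon with vertices (5.349,8.209), (7.376,7.841), (7.636,6.864), (7.063,5.861), (1.935,4.677), (0,5).
By the shoelace formula its area is 13.48.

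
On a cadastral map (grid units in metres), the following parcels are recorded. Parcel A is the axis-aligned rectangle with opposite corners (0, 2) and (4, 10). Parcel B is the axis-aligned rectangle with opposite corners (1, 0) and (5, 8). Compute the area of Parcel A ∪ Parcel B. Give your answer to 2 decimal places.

By inclusion–exclusion:
Individual areas: |Parcel A| = 32, |Parcel B| = 32.
|Parcel A∩Parcel B|: x∈[1,4], y∈[2,8] → 3·6 = 18.
|Parcel A ∪ Parcel B| = 64 − 18 = 46.00.

46.00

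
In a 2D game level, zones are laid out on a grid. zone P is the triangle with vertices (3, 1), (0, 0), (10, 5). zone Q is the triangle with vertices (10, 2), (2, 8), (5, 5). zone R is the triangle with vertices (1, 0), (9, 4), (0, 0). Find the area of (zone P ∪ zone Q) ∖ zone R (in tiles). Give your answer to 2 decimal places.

4.49

|zone P ∪ zone Q| = 5.4451.
|(zone P ∪ zone Q) ∩ zone R| = 0.9558.
|(zone P ∪ zone Q) ∖ zone R| = 5.4451 − 0.9558 = 4.49.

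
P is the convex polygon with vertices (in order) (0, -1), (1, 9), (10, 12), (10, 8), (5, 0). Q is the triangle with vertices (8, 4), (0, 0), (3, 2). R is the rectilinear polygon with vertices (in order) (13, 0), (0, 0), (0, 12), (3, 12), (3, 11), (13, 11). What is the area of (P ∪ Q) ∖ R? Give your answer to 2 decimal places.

3.95

|P ∪ Q| = 81.0252.
|(P ∪ Q) ∩ R| = 77.0752.
|(P ∪ Q) ∖ R| = 81.0252 − 77.0752 = 3.95.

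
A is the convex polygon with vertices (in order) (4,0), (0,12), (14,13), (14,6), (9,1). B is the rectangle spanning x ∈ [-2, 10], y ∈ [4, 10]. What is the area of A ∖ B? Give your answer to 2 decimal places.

|A| = 131, |A∩B| = 50.
|A ∖ B| = |A| − |A∩B| = 131 − 50 = 81.00.

81.00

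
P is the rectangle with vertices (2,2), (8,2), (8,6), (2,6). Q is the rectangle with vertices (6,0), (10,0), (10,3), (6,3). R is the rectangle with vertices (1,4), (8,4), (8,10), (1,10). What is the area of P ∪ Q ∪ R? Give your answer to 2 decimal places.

By inclusion–exclusion:
Individual areas: |P| = 24, |Q| = 12, |R| = 42.
|P∩Q|: x∈[6,8], y∈[2,3] → 2·1 = 2.
|P∩R|: x∈[2,8], y∈[4,6] → 6·2 = 12.
|Q∩R| = 0 (no overlap).
|P∩Q∩R| = 0.
|P ∪ Q ∪ R| = 78 − 14 + 0 = 64.00.

64.00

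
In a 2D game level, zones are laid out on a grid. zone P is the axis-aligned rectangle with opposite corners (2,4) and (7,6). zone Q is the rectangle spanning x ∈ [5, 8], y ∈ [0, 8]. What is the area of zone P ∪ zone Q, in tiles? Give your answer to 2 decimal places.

By inclusion–exclusion:
Individual areas: |zone P| = 10, |zone Q| = 24.
|zone P∩zone Q|: x∈[5,7], y∈[4,6] → 2·2 = 4.
|zone P ∪ zone Q| = 34 − 4 = 30.00.

30.00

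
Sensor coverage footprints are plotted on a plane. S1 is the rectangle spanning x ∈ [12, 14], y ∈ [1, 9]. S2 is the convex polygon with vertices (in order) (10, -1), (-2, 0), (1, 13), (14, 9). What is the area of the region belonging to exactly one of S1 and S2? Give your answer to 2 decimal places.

158.50

|S1| = 16, |S2| = 152.5, |S1∩S2| = 5.
|S1 △ S2| = |S1| + |S2| − 2·|S1∩S2| = 16 + 152.5 − 10 = 158.50.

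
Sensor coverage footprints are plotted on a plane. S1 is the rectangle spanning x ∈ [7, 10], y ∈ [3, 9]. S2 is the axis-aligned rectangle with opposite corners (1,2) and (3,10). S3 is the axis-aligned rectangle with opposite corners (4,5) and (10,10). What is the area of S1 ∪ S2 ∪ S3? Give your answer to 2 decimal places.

By inclusion–exclusion:
Individual areas: |S1| = 18, |S2| = 16, |S3| = 30.
|S1∩S2| = 0 (no overlap).
|S1∩S3|: x∈[7,10], y∈[5,9] → 3·4 = 12.
|S2∩S3| = 0 (no overlap).
|S1∩S2∩S3| = 0.
|S1 ∪ S2 ∪ S3| = 64 − 12 + 0 = 52.00.

52.00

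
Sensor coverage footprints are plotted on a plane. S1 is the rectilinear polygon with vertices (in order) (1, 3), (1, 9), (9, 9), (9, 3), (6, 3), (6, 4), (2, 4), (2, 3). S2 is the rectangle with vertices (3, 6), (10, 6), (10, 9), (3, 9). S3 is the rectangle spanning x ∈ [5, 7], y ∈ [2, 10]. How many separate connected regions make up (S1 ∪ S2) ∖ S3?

2

(S1 ∪ S2) ∖ S3 splits into 2 disjoint pieces (area 21, area 15).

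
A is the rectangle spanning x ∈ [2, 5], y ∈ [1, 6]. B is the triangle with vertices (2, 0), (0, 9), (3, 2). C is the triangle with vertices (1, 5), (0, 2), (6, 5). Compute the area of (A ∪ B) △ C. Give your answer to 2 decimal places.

|A ∪ B| = 19.5833.
|(A ∪ B) ∩ C| = 5.5214.
|(A ∪ B) △ C| = 19.5833 + 7.5 − 11.0429 = 16.04.

16.04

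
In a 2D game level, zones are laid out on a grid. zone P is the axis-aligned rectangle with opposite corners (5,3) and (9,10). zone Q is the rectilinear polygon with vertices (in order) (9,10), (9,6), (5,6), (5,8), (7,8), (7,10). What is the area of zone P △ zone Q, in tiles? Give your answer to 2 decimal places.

16.00

|zone P| = 28, |zone Q| = 12, |zone P∩zone Q| = 12.
|zone P △ zone Q| = |zone P| + |zone Q| − 2·|zone P∩zone Q| = 28 + 12 − 24 = 16.00.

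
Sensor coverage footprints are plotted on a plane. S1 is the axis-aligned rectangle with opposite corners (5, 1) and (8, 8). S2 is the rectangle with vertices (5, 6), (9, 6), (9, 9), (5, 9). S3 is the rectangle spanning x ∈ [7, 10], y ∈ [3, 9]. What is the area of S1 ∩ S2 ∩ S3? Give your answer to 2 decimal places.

2.00

The intersection is the polygon with vertices (8,6), (7,6), (7,8), (8,8).
By the shoelace formula its area is 2.00.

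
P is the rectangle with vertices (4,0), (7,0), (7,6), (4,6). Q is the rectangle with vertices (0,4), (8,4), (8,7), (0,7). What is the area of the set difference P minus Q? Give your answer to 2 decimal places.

12.00

|P∩Q|: x∈[4,7], y∈[4,6] → 3·2 = 6.
|P| = 18.
|P ∖ Q| = |P| − |P∩Q| = 18 − 6 = 12.00.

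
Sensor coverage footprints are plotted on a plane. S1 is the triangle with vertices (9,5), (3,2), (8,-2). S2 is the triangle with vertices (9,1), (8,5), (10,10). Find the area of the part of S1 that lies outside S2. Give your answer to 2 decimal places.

18.45

|S1| = 19.5, |S1∩S2| = 1.0505.
|S1 ∖ S2| = |S1| − |S1∩S2| = 19.5 − 1.0505 = 18.45.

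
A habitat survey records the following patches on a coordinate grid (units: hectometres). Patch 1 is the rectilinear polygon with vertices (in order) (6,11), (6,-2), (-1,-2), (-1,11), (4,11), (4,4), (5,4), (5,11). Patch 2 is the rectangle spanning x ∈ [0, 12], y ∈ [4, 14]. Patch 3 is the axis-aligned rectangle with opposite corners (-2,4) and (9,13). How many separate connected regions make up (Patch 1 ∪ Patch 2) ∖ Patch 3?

2

(Patch 1 ∪ Patch 2) ∖ Patch 3 splits into 2 disjoint pieces (area 42, area 39).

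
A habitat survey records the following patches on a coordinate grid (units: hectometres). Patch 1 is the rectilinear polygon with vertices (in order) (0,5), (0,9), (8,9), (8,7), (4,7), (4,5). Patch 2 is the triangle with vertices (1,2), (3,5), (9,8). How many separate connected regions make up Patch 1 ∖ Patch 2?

Patch 1 ∖ Patch 2 splits into 2 disjoint pieces (area 23.5, area 0.0417).

2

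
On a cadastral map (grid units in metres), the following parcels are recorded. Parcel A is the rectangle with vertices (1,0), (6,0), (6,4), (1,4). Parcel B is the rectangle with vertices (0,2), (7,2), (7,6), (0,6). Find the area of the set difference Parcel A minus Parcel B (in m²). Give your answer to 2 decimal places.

10.00

|Parcel A∩Parcel B|: x∈[1,6], y∈[2,4] → 5·2 = 10.
|Parcel A| = 20.
|Parcel A ∖ Parcel B| = |Parcel A| − |Parcel A∩Parcel B| = 20 − 10 = 10.00.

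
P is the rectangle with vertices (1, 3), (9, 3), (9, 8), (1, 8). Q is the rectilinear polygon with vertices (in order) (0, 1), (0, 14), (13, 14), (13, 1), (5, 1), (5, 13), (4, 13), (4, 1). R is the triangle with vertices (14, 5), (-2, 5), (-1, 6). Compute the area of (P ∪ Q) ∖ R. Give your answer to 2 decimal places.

|P ∪ Q| = 162.
|(P ∪ Q) ∩ R| = 6.5.
|(P ∪ Q) ∖ R| = 162 − 6.5 = 155.50.

155.50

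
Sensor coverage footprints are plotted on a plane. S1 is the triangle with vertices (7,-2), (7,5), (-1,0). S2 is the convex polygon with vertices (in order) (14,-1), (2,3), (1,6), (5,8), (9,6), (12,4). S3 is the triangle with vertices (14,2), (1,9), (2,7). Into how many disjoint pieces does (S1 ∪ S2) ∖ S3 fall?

(S1 ∪ S2) ∖ S3 splits into 2 disjoint pieces (area 62.4391, area 9.1275).

2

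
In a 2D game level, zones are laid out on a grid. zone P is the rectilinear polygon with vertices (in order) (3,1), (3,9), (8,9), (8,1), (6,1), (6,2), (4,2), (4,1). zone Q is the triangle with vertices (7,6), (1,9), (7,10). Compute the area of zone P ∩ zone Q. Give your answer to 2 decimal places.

8.00

The intersection is the polygon with vertices (3,9), (7,9), (7,6), (3,8).
By the shoelace formula its area is 8.00.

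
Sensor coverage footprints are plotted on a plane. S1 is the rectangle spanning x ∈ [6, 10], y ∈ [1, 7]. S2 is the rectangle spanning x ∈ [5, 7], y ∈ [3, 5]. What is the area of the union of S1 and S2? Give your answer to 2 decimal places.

26.00

By inclusion–exclusion:
Individual areas: |S1| = 24, |S2| = 4.
|S1∩S2|: x∈[6,7], y∈[3,5] → 1·2 = 2.
|S1 ∪ S2| = 28 − 2 = 26.00.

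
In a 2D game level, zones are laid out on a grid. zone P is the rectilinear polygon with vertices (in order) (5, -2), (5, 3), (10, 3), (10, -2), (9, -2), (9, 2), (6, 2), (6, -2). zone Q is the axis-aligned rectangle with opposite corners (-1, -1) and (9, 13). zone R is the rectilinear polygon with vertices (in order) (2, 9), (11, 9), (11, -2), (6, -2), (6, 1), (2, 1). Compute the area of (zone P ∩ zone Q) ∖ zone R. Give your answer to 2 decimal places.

2.00

|zone P ∩ zone Q| = 7.
|(zone P ∩ zone Q) ∩ zone R| = 5.
|(zone P ∩ zone Q) ∖ zone R| = 7 − 5 = 2.00.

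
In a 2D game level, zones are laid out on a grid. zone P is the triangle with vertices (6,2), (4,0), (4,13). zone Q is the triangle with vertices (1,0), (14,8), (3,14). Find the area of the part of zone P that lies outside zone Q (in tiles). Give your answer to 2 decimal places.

|zone P| = 13, |zone P∩zone Q| = 10.1717.
|zone P ∖ zone Q| = |zone P| − |zone P∩zone Q| = 13 − 10.1717 = 2.83.

2.83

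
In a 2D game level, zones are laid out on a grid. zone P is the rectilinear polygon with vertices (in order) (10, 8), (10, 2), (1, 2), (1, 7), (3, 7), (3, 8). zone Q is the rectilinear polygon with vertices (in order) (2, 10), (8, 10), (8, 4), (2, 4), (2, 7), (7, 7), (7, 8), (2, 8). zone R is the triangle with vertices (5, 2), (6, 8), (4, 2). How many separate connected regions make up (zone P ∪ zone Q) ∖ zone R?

(zone P ∪ zone Q) ∖ zone R is a single connected region.

1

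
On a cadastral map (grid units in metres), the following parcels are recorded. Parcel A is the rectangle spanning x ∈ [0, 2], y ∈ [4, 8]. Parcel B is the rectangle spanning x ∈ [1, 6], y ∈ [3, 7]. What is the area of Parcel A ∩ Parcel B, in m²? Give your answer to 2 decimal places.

|Parcel A∩Parcel B|: x∈[1,2], y∈[4,7] → 1·3 = 3.

3.00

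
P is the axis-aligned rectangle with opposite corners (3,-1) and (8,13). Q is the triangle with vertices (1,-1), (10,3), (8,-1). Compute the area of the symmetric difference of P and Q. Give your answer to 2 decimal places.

64.00

|P| = 70, |Q| = 14, |P∩Q| = 10.
|P △ Q| = |P| + |Q| − 2·|P∩Q| = 70 + 14 − 20 = 64.00.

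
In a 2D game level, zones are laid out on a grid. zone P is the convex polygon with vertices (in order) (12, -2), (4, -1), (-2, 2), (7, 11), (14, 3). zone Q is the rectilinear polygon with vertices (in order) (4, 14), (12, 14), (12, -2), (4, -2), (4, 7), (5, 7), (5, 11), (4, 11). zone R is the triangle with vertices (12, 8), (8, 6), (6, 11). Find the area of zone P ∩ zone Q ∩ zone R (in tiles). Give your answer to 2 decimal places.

The intersection is the polygon with vertices (6.667,10.667), (7.778,10.111), (10.348,7.174), (8,6), (6.286,10.286).
By the shoelace formula its area is 8.32.

8.32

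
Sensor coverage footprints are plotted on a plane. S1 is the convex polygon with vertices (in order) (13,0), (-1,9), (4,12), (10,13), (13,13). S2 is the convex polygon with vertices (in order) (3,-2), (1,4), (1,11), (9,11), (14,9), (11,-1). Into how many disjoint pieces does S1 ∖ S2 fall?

3

S1 ∖ S2 splits into 3 disjoint pieces (area 4.0379, area 2.4857, area 19.0333).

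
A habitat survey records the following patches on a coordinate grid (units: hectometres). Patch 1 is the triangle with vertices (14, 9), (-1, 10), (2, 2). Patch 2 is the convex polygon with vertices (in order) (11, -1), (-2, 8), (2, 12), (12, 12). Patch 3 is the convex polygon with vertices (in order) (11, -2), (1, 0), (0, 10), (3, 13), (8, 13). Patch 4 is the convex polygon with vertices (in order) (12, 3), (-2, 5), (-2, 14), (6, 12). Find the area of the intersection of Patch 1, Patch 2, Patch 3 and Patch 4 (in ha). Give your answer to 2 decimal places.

40.42

The intersection is the polygon with vertices (0.364,6.364), (0.007,9.933), (7.721,9.419), (9.143,7.286), (9.343,6.284), (5.344,3.951), (3.46,4.22).
By the shoelace formula its area is 40.42.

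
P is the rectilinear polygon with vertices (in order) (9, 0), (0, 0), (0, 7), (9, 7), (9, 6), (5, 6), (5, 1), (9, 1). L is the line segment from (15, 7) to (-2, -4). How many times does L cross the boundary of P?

The segment meets the boundary at (4.182,0), (5.727,1).

2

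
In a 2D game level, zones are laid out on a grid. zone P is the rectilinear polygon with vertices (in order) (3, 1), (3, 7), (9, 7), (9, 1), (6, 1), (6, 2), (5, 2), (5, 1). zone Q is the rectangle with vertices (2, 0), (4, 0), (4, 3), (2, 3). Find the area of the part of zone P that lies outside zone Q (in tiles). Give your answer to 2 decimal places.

|zone P| = 35, |zone P∩zone Q| = 2.
|zone P ∖ zone Q| = |zone P| − |zone P∩zone Q| = 35 − 2 = 33.00.

33.00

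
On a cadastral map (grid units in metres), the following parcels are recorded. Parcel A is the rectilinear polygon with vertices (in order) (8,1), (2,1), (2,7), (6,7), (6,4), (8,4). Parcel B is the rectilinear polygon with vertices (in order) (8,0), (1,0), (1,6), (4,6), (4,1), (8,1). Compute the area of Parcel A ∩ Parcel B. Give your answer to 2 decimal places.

10.00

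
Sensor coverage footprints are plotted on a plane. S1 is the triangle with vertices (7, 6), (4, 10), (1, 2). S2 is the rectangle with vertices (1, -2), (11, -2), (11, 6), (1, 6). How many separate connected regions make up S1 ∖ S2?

S1 ∖ S2 is a single connected region.

1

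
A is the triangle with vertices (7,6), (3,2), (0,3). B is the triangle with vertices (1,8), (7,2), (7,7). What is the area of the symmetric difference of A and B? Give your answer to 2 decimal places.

19.80

|A| = 8, |B| = 15, |A∩B| = 1.6.
|A △ B| = |A| + |B| − 2·|A∩B| = 8 + 15 − 3.2 = 19.80.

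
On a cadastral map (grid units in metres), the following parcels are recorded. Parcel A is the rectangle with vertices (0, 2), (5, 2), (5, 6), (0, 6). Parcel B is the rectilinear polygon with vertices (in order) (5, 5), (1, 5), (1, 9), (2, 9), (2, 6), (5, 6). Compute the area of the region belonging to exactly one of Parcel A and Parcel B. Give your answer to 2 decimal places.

19.00

|Parcel A| = 20, |Parcel B| = 7, |Parcel A∩Parcel B| = 4.
|Parcel A △ Parcel B| = |Parcel A| + |Parcel B| − 2·|Parcel A∩Parcel B| = 20 + 7 − 8 = 19.00.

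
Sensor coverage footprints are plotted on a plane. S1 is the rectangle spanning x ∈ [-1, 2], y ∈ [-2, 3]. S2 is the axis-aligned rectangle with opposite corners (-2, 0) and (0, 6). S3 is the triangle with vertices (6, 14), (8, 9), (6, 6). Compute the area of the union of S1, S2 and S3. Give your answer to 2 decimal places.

32.00

By inclusion–exclusion:
Individual areas: |S1| = 15, |S2| = 12, |S3| = 8.
|S1∩S2|: x∈[-1,0], y∈[0,3] → 1·3 = 3.
|S1∩S3| = 0.
|S2∩S3| = 0.
|S1∩S2∩S3| = 0.
|S1 ∪ S2 ∪ S3| = 35 − 3 + 0 = 32.00.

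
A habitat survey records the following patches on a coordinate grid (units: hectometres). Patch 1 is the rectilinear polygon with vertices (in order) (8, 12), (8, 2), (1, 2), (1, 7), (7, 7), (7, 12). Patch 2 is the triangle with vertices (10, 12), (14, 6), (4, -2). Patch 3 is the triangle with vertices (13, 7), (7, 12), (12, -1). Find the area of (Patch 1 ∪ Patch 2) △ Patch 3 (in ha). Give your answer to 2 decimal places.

|Patch 1 ∪ Patch 2| = 79.9048.
|(Patch 1 ∪ Patch 2) ∩ Patch 3| = 18.2995.
|(Patch 1 ∪ Patch 2) △ Patch 3| = 79.9048 + 26.5 − 36.5989 = 69.81.

69.81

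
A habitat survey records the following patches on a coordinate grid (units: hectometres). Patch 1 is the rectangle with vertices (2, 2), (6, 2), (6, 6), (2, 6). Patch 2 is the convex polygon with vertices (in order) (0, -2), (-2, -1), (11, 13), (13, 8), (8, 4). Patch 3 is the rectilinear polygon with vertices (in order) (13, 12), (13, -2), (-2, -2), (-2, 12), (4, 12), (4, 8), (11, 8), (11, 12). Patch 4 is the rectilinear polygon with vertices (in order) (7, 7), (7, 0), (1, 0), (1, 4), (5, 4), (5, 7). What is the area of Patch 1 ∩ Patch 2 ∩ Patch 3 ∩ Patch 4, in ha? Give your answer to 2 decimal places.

9.61

The intersection is the polygon with vertices (5.333,2), (2,2), (2,3.308), (2.643,4), (5,4), (5,6), (6,6), (6,2.5).
By the shoelace formula its area is 9.61.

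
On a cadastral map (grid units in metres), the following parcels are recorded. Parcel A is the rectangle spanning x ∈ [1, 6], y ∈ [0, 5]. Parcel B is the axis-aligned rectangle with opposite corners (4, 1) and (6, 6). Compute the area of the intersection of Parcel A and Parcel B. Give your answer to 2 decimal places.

|Parcel A∩Parcel B|: x∈[4,6], y∈[1,5] → 2·4 = 8.

8.00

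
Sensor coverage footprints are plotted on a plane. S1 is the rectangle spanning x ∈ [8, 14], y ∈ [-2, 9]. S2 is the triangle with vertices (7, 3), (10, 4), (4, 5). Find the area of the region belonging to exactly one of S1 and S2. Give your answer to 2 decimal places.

68.50

|S1| = 66, |S2| = 4.5, |S1∩S2| = 1.
|S1 △ S2| = |S1| + |S2| − 2·|S1∩S2| = 66 + 4.5 − 2 = 68.50.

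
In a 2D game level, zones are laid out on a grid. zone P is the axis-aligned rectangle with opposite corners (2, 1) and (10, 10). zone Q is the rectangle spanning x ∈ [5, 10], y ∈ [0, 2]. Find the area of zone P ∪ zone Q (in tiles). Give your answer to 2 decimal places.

77.00

By inclusion–exclusion:
Individual areas: |zone P| = 72, |zone Q| = 10.
|zone P∩zone Q|: x∈[5,10], y∈[1,2] → 5·1 = 5.
|zone P ∪ zone Q| = 82 − 5 = 77.00.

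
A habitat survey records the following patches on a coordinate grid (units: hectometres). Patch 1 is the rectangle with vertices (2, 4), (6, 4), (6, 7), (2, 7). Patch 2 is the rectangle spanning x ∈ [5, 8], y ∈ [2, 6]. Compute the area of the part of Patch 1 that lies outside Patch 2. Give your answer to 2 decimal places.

10.00

|Patch 1∩Patch 2|: x∈[5,6], y∈[4,6] → 1·2 = 2.
|Patch 1| = 12.
|Patch 1 ∖ Patch 2| = |Patch 1| − |Patch 1∩Patch 2| = 12 − 2 = 10.00.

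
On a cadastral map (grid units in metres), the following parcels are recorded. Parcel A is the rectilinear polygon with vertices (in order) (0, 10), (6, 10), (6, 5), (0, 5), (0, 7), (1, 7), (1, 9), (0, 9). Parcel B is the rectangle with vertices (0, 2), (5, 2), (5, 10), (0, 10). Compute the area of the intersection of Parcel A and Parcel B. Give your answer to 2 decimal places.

23.00

The intersection is the polygon with vertices (5,10), (5,5), (0,5), (0,7), (1,7), (1,9), (0,9), (0,10).
By the shoelace formula its area is 23.00.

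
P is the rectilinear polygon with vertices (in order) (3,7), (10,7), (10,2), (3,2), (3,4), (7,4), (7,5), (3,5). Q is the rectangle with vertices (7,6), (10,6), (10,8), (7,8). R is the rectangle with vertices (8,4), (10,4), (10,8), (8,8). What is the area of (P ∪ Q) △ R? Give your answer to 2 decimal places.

26.00

|P ∪ Q| = 34.
|(P ∪ Q) ∩ R| = 8.
|(P ∪ Q) △ R| = 34 + 8 − 16 = 26.00.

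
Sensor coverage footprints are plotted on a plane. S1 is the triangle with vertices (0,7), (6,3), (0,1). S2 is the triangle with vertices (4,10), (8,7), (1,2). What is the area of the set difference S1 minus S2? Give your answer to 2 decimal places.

|S1| = 18, |S1∩S2| = 3.9822.
|S1 ∖ S2| = |S1| − |S1∩S2| = 18 − 3.9822 = 14.02.

14.02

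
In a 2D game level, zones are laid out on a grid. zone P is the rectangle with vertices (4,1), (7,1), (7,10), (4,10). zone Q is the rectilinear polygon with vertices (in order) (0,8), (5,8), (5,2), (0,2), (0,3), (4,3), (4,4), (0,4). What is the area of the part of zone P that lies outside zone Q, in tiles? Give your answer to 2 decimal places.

21.00

|zone P| = 27, |zone P∩zone Q| = 6.
|zone P ∖ zone Q| = |zone P| − |zone P∩zone Q| = 27 − 6 = 21.00.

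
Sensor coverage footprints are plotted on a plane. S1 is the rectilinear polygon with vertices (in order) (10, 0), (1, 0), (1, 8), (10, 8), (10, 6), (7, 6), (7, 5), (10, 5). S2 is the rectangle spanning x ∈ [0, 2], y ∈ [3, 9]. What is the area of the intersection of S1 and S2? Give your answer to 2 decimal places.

5.00

The intersection is the polygon with vertices (1,8), (2,8), (2,3), (1,3).
By the shoelace formula its area is 5.00.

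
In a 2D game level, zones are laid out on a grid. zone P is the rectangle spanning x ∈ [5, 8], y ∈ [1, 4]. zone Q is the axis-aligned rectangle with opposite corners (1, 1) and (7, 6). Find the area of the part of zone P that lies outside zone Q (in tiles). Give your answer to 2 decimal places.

3.00

|zone P∩zone Q|: x∈[5,7], y∈[1,4] → 2·3 = 6.
|zone P| = 9.
|zone P ∖ zone Q| = |zone P| − |zone P∩zone Q| = 9 − 6 = 3.00.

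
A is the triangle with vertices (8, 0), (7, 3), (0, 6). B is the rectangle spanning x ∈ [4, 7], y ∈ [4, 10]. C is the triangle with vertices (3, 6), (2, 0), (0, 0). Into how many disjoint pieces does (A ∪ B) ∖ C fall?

2

(A ∪ B) ∖ C splits into 2 disjoint pieces (area 25.7048, area 0.8663).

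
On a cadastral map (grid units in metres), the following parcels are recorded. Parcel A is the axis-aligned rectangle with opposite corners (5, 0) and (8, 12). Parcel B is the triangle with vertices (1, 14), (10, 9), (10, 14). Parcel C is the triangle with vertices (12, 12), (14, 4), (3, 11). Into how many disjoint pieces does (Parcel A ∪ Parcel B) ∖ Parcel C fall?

(Parcel A ∪ Parcel B) ∖ Parcel C splits into 2 disjoint pieces (area 26.3182, area 16.9444).

2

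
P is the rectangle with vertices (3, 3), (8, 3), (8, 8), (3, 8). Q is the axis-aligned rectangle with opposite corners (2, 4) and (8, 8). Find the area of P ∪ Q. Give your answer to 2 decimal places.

By inclusion–exclusion:
Individual areas: |P| = 25, |Q| = 24.
|P∩Q|: x∈[3,8], y∈[4,8] → 5·4 = 20.
|P ∪ Q| = 49 − 20 = 29.00.

29.00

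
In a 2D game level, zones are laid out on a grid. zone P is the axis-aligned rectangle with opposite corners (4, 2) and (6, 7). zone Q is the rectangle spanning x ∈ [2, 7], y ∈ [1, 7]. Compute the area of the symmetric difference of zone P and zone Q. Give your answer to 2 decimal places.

|zone P∩zone Q|: x∈[4,6], y∈[2,7] → 2·5 = 10.
|zone P △ zone Q| = |zone P| + |zone Q| − 2·|zone P∩zone Q| = 10 + 30 − 20 = 20.00.

20.00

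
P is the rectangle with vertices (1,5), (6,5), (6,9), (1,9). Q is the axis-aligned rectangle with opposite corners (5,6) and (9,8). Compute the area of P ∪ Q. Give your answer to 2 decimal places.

26.00

By inclusion–exclusion:
Individual areas: |P| = 20, |Q| = 8.
|P∩Q|: x∈[5,6], y∈[6,8] → 1·2 = 2.
|P ∪ Q| = 28 − 2 = 26.00.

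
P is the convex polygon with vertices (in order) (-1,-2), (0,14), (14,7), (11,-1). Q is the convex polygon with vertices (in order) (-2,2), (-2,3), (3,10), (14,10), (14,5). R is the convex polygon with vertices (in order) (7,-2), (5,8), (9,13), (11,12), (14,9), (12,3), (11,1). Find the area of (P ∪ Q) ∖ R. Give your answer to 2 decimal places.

|P ∪ Q| = 174.2612.
|(P ∪ Q) ∩ R| = 69.873.
|(P ∪ Q) ∖ R| = 174.2612 − 69.873 = 104.39.

104.39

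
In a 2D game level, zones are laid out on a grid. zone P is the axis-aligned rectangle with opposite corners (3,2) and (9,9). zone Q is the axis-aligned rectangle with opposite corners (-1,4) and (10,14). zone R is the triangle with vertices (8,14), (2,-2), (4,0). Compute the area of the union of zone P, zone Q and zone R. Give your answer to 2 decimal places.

By inclusion–exclusion:
Individual areas: |zone P| = 42, |zone Q| = 110, |zone R| = 10.
|zone P∩zone Q|: x∈[3,9], y∈[4,9] → 6·5 = 30.
|zone P∩zone R| = 5.3125.
|zone Q∩zone R| = 4.4643.
|zone P∩zone Q∩zone R| = 3.3482.
|zone P ∪ zone Q ∪ zone R| = 162 − 39.7768 + 3.3482 = 125.57.

125.57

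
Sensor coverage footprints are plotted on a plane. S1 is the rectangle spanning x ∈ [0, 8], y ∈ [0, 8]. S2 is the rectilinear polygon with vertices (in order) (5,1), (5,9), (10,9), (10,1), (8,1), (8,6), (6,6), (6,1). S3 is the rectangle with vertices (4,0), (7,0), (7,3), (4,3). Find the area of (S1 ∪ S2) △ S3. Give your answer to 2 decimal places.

|S1 ∪ S2| = 83.
|(S1 ∪ S2) ∩ S3| = 9.
|(S1 ∪ S2) △ S3| = 83 + 9 − 18 = 74.00.

74.00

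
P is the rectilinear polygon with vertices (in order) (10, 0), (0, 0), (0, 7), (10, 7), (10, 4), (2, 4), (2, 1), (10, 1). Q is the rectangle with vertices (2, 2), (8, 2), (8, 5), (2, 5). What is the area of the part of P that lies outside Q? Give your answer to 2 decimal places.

|P| = 46, |P∩Q| = 6.
|P ∖ Q| = |P| − |P∩Q| = 46 − 6 = 40.00.

40.00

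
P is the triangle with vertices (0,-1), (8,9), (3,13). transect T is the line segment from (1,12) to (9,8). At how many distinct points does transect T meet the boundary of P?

The segment meets the boundary at (7.714,8.643), (2.613,11.194).

2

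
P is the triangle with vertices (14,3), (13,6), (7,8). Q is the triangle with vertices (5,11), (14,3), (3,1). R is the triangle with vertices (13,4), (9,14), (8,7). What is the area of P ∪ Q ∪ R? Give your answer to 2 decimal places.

71.04

By inclusion–exclusion:
Individual areas: |P| = 8, |Q| = 53, |R| = 19.
|P∩Q| = 2.9333.
|P∩R| = 5.3614.
|Q∩R| = 2.9642.
|P∩Q∩R| = 2.2948.
|P ∪ Q ∪ R| = 80 − 11.259 + 2.2948 = 71.04.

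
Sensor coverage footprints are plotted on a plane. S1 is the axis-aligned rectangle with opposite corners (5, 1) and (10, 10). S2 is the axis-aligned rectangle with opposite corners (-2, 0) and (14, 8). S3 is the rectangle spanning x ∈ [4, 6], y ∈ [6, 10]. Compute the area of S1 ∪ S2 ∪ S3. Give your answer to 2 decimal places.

140.00

By inclusion–exclusion:
Individual areas: |S1| = 45, |S2| = 128, |S3| = 8.
|S1∩S2|: x∈[5,10], y∈[1,8] → 5·7 = 35.
|S1∩S3|: x∈[5,6], y∈[6,10] → 1·4 = 4.
|S2∩S3|: x∈[4,6], y∈[6,8] → 2·2 = 4.
|S1∩S2∩S3| = 2.
|S1 ∪ S2 ∪ S3| = 181 − 43 + 2 = 140.00.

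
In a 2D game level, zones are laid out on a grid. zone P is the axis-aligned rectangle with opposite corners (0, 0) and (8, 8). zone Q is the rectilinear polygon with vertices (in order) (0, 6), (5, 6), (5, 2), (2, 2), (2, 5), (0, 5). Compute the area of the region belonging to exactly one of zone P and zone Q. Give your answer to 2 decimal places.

50.00

|zone P| = 64, |zone Q| = 14, |zone P∩zone Q| = 14.
|zone P △ zone Q| = |zone P| + |zone Q| − 2·|zone P∩zone Q| = 64 + 14 − 28 = 50.00.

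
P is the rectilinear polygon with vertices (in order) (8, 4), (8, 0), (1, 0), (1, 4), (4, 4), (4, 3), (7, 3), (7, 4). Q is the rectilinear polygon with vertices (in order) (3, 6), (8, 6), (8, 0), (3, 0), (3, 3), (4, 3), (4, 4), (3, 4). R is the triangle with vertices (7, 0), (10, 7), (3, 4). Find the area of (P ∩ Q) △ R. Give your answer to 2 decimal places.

|P ∩ Q| = 16.
|(P ∩ Q) ∩ R| = 7.3333.
|(P ∩ Q) △ R| = 16 + 20 − 14.6667 = 21.33.

21.33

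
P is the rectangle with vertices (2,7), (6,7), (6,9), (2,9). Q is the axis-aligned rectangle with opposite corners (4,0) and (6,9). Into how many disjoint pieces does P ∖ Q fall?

1

P ∖ Q is a single connected region.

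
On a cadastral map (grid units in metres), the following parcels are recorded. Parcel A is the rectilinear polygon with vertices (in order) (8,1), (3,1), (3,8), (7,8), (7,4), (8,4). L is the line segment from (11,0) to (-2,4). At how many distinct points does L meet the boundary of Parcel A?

2

The segment meets the boundary at (3,2.462), (7.75,1).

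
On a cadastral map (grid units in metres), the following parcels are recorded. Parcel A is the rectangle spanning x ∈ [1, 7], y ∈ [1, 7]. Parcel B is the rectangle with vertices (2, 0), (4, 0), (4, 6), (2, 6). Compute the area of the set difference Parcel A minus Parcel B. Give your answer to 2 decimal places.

|Parcel A∩Parcel B|: x∈[2,4], y∈[1,6] → 2·5 = 10.
|Parcel A| = 36.
|Parcel A ∖ Parcel B| = |Parcel A| − |Parcel A∩Parcel B| = 36 − 10 = 26.00.

26.00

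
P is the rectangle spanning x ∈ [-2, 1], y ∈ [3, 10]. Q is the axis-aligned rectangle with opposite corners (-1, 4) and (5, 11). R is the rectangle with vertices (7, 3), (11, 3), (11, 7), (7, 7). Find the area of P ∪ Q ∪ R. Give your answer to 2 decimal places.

By inclusion–exclusion:
Individual areas: |P| = 21, |Q| = 42, |R| = 16.
|P∩Q|: x∈[-1,1], y∈[4,10] → 2·6 = 12.
|P∩R| = 0 (no overlap).
|Q∩R| = 0 (no overlap).
|P∩Q∩R| = 0.
|P ∪ Q ∪ R| = 79 − 12 + 0 = 67.00.

67.00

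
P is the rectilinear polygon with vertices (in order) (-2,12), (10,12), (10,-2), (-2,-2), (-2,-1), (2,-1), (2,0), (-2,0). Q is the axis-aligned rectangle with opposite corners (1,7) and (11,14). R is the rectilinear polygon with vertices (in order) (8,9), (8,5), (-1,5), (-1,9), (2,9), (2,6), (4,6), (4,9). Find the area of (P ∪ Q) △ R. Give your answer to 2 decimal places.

|P ∪ Q| = 189.
|(P ∪ Q) ∩ R| = 30.
|(P ∪ Q) △ R| = 189 + 30 − 60 = 159.00.

159.00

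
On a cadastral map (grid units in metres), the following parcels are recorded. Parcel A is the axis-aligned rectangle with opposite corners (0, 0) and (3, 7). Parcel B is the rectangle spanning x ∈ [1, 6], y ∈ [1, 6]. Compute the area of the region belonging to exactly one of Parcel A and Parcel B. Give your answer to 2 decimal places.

|Parcel A∩Parcel B|: x∈[1,3], y∈[1,6] → 2·5 = 10.
|Parcel A △ Parcel B| = |Parcel A| + |Parcel B| − 2·|Parcel A∩Parcel B| = 21 + 25 − 20 = 26.00.

26.00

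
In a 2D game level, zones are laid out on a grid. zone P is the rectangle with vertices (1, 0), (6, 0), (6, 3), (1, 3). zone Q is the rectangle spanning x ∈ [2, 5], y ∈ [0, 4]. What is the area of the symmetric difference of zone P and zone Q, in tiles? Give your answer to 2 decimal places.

|zone P∩zone Q|: x∈[2,5], y∈[0,3] → 3·3 = 9.
|zone P △ zone Q| = |zone P| + |zone Q| − 2·|zone P∩zone Q| = 15 + 12 − 18 = 9.00.

9.00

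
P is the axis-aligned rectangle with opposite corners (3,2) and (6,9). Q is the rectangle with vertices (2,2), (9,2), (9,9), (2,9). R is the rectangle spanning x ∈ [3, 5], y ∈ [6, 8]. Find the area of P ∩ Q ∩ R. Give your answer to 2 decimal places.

4.00

The intersection is the polygon with vertices (3,8), (5,8), (5,6), (3,6).
By the shoelace formula its area is 4.00.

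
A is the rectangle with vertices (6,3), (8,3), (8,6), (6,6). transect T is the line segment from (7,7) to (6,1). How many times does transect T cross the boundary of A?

The segment meets the boundary at (6.333,3), (6.833,6).

2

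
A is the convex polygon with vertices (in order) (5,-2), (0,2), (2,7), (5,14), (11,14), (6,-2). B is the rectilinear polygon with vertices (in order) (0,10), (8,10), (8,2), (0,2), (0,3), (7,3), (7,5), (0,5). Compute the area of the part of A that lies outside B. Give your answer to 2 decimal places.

58.73

|A| = 96.5, |A∩B| = 37.7714.
|A ∖ B| = |A| − |A∩B| = 96.5 − 37.7714 = 58.73.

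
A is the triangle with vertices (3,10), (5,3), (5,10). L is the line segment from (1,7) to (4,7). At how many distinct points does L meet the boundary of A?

1

The segment meets the boundary at (3.857,7).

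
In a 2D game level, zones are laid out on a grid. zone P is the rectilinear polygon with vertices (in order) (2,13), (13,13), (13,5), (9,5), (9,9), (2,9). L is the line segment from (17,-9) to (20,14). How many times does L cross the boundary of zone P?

The segment lies entirely outside zone P and never meets its boundary.

0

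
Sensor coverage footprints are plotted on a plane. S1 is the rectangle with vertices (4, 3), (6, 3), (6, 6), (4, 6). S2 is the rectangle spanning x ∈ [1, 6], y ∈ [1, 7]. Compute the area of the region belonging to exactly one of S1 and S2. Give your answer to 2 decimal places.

24.00

|S1∩S2|: x∈[4,6], y∈[3,6] → 2·3 = 6.
|S1 △ S2| = |S1| + |S2| − 2·|S1∩S2| = 6 + 30 − 12 = 24.00.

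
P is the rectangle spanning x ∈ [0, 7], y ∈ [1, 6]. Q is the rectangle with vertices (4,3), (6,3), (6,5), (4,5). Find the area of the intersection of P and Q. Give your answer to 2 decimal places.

4.00

|P∩Q|: x∈[4,6], y∈[3,5] → 2·2 = 4.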